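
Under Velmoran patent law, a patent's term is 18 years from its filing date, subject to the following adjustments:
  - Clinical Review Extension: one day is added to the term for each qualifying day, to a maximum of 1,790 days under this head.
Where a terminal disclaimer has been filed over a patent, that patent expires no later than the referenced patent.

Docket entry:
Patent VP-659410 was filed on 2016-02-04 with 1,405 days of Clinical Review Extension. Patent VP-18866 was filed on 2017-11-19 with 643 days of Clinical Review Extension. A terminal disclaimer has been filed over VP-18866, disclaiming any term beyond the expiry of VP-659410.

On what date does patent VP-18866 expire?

Natural term of VP-18866:
  Base: filing + 18 years → 19 November 2035.
  Clinical Review Extension: 643 days (within the 1790-day cap) → +643 days → 23 August 2037.
Expiry of referenced patent VP-659410:
  Base: filing + 18 years → 4 February 2034.
  Clinical Review Extension: 1405 days (within the 1790-day cap) → +1405 days → 10 December 2037.
Terminal disclaimer: VP-18866 expires on the earlier of 23 August 2037 and 10 December 2037.

August 23, 2037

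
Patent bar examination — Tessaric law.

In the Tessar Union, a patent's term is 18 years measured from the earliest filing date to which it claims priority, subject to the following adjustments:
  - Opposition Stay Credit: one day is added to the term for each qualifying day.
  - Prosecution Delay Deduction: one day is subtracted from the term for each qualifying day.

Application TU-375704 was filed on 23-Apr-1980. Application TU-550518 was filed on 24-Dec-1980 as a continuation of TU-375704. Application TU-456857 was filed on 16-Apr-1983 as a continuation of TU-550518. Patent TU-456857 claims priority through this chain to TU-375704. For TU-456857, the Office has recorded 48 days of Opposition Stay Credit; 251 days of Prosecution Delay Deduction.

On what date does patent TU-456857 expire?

Earliest priority filing: 23 April 1980.
Base term: 23 April 1980 + 18 years → 23 April 1998.
Opposition Stay Credit: +48 days → 10 June 1998.
Prosecution Delay Deduction: −251 days → 2 October 1997.

October 2, 1997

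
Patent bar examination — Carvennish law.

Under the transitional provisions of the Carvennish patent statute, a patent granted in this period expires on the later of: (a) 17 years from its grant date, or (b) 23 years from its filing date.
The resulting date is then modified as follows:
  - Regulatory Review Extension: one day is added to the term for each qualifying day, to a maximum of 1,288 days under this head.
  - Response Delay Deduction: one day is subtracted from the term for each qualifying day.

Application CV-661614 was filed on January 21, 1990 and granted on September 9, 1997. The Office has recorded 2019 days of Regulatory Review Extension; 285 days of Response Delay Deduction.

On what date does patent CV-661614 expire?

June 8, 2017

(a) grant + 17 years → 9 September 2014.
(b) filing + 23 years → 21 January 2013.
Later of the two: 9 September 2014.
Regulatory Review Extension: 2019 days claimed exceeds the 1288-day cap, so +1288 days → 20 March 2018.
Response Delay Deduction: −285 days → 8 June 2017.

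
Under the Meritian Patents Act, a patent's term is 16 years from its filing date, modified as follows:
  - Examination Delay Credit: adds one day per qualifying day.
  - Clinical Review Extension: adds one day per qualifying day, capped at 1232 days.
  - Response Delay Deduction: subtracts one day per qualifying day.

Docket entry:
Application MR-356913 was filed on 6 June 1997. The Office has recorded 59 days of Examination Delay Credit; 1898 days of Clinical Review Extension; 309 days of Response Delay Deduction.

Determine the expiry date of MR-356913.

February 13, 2016

Base term: filing date + 16 years → 6 June 2013.
Examination Delay Credit: +59 days → 4 August 2013.
Clinical Review Extension: 1898 days claimed exceeds the 1232-day cap, so +1232 days → 18 December 2016.
Response Delay Deduction: −309 days → 13 February 2016.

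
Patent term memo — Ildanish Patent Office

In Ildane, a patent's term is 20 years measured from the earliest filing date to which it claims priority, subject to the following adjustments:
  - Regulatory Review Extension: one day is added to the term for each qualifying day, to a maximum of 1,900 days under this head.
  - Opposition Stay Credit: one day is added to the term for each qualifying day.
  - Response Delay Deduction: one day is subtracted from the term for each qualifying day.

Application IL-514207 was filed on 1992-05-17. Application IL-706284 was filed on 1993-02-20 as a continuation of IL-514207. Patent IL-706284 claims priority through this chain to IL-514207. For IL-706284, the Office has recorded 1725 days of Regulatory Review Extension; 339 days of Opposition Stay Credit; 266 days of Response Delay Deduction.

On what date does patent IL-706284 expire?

April 19, 2017

Earliest priority filing: 17 May 1992.
Base term: 17 May 1992 + 20 years → 17 May 2012.
Regulatory Review Extension: 1725 days (within the 1900-day cap) → +1725 days → 5 February 2017.
Opposition Stay Credit: +339 days → 10 January 2018.
Response Delay Deduction: −266 days → 19 April 2017.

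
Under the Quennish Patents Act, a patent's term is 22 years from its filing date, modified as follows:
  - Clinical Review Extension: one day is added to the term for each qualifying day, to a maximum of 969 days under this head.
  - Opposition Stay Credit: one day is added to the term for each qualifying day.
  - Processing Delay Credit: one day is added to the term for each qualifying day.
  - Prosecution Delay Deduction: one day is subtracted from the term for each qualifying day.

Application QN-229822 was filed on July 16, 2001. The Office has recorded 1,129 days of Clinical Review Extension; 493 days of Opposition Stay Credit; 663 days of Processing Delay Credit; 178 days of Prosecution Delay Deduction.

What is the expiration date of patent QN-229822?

Base term: filing date + 22 years → 16 July 2023.
Clinical Review Extension: 1129 days claimed exceeds the 969-day cap, so +969 days → 11 March 2026.
Opposition Stay Credit: +493 days → 17 July 2027.
Processing Delay Credit: +663 days → 10 May 2029.
Prosecution Delay Deduction: −178 days → 13 November 2028.

2028-11-13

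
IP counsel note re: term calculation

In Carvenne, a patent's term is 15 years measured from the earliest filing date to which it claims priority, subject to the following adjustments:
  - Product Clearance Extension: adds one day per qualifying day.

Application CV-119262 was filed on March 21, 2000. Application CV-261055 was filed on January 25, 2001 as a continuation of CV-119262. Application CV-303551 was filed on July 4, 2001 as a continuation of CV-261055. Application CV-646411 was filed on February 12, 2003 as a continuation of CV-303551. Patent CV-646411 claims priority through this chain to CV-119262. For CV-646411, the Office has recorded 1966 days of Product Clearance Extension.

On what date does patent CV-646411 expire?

2020-08-07

Earliest priority filing: 21 March 2000.
Base term: 21 March 2000 + 15 years → 21 March 2015.
Product Clearance Extension: +1966 days → 7 August 2020.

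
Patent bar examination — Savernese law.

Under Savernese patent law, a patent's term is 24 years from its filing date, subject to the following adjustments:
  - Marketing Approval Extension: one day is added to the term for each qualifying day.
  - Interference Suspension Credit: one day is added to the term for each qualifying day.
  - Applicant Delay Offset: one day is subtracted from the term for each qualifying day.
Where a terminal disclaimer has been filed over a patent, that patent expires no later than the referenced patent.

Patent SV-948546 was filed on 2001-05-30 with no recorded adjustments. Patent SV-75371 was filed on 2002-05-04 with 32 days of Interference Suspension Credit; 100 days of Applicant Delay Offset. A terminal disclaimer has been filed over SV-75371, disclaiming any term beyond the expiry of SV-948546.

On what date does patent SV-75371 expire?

May 30, 2025

Natural term of SV-75371:
  Base: filing + 24 years → 4 May 2026.
  Interference Suspension Credit: +32 days → 5 June 2026.
  Applicant Delay Offset: −100 days → 25 February 2026.
Expiry of referenced patent SV-948546:
  Base: filing + 24 years → 30 May 2025.
Terminal disclaimer: SV-75371 expires on the earlier of 25 February 2026 and 30 May 2025.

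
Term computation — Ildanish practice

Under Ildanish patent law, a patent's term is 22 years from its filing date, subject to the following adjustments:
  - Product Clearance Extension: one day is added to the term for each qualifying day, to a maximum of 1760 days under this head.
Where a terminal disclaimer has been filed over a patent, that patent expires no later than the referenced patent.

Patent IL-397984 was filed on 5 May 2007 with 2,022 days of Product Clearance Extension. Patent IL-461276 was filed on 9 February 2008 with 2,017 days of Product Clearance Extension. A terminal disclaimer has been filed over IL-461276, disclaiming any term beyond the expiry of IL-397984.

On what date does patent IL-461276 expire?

February 28, 2034

Natural term of IL-461276:
  Base: filing + 22 years → 9 February 2030.
  Product Clearance Extension: 2017 days claimed exceeds the 1760-day cap, so +1760 days → 5 December 2034.
Expiry of referenced patent IL-397984:
  Base: filing + 22 years → 5 May 2029.
  Product Clearance Extension: 2022 days claimed exceeds the 1760-day cap, so +1760 days → 28 February 2034.
Terminal disclaimer: IL-461276 expires on the earlier of 5 December 2034 and 28 February 2034.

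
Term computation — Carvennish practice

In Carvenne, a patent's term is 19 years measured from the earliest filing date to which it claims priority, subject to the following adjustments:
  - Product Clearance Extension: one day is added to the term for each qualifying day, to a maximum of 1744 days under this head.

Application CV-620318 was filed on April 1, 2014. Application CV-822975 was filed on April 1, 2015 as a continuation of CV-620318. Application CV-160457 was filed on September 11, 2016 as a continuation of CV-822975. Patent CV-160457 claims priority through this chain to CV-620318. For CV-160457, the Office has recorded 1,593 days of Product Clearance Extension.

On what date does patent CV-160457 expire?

2037-08-11

Earliest priority filing: 1 April 2014.
Base term: 1 April 2014 + 19 years → 1 April 2033.
Product Clearance Extension: 1593 days (within the 1744-day cap) → +1593 days → 11 August 2037.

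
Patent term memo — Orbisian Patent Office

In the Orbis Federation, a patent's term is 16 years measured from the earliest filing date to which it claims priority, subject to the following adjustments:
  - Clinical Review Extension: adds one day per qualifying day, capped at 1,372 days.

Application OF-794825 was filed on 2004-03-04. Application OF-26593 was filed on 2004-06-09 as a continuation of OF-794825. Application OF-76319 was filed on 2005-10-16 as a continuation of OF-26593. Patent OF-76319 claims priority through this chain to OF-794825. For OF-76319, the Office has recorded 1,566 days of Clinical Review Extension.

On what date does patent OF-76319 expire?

2023-12-06

Earliest priority filing: 4 March 2004.
Base term: 4 March 2004 + 16 years → 4 March 2020.
Clinical Review Extension: 1566 days claimed exceeds the 1372-day cap, so +1372 days → 6 December 2023.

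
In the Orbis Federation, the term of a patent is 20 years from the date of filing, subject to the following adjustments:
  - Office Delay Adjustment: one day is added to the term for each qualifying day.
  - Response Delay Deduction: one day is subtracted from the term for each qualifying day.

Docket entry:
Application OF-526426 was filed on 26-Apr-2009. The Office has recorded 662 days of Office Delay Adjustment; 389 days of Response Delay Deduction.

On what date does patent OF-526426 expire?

January 24, 2030

Base term: filing date + 20 years → 26 April 2029.
Office Delay Adjustment: +662 days → 17 February 2031.
Response Delay Deduction: −389 days → 24 January 2030.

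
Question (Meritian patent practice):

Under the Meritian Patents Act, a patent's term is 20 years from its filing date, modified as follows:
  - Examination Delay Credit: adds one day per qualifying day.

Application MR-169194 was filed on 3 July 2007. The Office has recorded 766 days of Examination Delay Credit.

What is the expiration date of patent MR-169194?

2029-08-07

Base term: filing date + 20 years → 3 July 2027.
Examination Delay Credit: +766 days → 7 August 2029.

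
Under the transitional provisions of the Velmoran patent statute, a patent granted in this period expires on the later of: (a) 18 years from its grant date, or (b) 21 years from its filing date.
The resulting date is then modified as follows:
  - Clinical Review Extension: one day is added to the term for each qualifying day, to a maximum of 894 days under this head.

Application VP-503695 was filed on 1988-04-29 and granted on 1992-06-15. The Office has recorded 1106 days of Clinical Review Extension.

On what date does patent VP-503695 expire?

November 25, 2012

(a) grant + 18 years → 15 June 2010.
(b) filing + 21 years → 29 April 2009.
Later of the two: 15 June 2010.
Clinical Review Extension: 1106 days claimed exceeds the 894-day cap, so +894 days → 25 November 2012.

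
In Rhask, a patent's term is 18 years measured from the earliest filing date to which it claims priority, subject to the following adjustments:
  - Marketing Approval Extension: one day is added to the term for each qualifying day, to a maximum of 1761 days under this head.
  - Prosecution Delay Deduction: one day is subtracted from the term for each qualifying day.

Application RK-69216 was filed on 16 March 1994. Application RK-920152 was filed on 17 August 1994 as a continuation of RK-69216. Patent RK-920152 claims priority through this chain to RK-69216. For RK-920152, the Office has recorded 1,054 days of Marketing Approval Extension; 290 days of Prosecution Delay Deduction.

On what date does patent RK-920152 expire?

April 19, 2014

Earliest priority filing: 16 March 1994.
Base term: 16 March 1994 + 18 years → 16 March 2012.
Marketing Approval Extension: 1054 days (within the 1761-day cap) → +1054 days → 3 February 2015.
Prosecution Delay Deduction: −290 days → 19 April 2014.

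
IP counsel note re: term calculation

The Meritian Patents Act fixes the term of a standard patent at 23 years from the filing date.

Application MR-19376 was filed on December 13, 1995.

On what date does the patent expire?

Filing date + 23 years → 13 December 2018.

2018-12-13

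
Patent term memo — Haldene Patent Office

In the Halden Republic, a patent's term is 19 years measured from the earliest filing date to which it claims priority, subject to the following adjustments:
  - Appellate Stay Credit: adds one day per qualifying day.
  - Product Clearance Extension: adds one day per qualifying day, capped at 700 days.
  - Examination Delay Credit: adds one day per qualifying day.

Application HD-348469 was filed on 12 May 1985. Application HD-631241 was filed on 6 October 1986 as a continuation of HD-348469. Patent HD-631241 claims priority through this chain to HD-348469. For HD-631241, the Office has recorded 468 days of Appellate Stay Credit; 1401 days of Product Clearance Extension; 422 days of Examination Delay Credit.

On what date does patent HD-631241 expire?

2008-09-18

Earliest priority filing: 12 May 1985.
Base term: 12 May 1985 + 19 years → 12 May 2004.
Appellate Stay Credit: +468 days → 23 August 2005.
Product Clearance Extension: 1401 days claimed exceeds the 700-day cap, so +700 days → 24 July 2007.
Examination Delay Credit: +422 days → 18 September 2008.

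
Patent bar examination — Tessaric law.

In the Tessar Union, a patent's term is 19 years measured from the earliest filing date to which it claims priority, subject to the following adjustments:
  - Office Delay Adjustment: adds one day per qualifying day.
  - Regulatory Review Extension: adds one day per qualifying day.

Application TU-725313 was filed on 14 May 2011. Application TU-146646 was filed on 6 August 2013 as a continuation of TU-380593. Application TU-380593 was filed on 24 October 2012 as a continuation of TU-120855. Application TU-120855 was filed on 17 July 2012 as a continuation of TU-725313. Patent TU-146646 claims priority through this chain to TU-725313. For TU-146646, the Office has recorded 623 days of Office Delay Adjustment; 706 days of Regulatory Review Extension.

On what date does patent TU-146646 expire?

2034-01-02

Earliest priority filing: 14 May 2011.
Base term: 14 May 2011 + 19 years → 14 May 2030.
Office Delay Adjustment: +623 days → 27 January 2032.
Regulatory Review Extension: +706 days → 2 January 2034.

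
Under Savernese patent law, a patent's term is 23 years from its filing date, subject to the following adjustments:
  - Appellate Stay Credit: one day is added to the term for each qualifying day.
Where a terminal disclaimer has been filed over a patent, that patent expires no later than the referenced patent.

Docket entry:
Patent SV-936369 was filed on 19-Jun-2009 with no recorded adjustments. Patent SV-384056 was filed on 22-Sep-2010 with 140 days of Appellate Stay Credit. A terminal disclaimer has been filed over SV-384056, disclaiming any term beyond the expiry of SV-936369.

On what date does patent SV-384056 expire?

2032-06-19

Natural term of SV-384056:
  Base: filing + 23 years → 22 September 2033.
  Appellate Stay Credit: +140 days → 9 February 2034.
Expiry of referenced patent SV-936369:
  Base: filing + 23 years → 19 June 2032.
Terminal disclaimer: SV-384056 expires on the earlier of 9 February 2034 and 19 June 2032.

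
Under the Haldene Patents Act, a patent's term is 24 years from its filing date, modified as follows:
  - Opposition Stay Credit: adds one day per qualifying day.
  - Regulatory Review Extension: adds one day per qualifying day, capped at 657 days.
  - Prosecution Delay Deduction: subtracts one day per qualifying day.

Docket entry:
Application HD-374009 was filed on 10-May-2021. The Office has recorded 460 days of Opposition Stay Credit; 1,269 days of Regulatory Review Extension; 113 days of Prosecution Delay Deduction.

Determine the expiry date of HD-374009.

Base term: filing date + 24 years → 10 May 2045.
Opposition Stay Credit: +460 days → 13 August 2046.
Regulatory Review Extension: 1269 days claimed exceeds the 657-day cap, so +657 days → 31 May 2048.
Prosecution Delay Deduction: −113 days → 8 February 2048.

February 8, 2048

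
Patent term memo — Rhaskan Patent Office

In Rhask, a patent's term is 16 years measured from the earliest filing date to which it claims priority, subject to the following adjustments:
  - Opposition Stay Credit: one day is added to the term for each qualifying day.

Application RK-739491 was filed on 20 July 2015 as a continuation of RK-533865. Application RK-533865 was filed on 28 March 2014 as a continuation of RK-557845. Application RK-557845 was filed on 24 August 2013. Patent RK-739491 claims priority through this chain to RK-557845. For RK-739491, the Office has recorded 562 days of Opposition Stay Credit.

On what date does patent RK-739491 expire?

Earliest priority filing: 24 August 2013.
Base term: 24 August 2013 + 16 years → 24 August 2029.
Opposition Stay Credit: +562 days → 9 March 2031.

March 9, 2031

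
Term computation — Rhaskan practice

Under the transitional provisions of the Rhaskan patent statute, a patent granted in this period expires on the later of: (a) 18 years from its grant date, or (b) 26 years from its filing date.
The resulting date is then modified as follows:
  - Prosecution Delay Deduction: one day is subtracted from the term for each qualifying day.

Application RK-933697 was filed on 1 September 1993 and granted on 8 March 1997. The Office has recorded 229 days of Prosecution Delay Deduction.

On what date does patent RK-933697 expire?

2019-01-15

(a) grant + 18 years → 8 March 2015.
(b) filing + 26 years → 1 September 2019.
Later of the two: 1 September 2019.
Prosecution Delay Deduction: −229 days → 15 January 2019.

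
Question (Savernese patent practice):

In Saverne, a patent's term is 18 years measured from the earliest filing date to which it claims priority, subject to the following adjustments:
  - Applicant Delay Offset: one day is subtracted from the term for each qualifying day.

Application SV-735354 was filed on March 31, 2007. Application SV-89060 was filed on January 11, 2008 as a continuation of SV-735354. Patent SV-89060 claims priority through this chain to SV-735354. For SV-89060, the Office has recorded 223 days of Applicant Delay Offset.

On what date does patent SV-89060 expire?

Earliest priority filing: 31 March 2007.
Base term: 31 March 2007 + 18 years → 31 March 2025.
Applicant Delay Offset: −223 days → 20 August 2024.

August 20, 2024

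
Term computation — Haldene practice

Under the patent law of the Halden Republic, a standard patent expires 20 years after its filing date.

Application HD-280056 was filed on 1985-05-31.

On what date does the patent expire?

May 31, 2005

Filing date + 20 years → 31 May 2005.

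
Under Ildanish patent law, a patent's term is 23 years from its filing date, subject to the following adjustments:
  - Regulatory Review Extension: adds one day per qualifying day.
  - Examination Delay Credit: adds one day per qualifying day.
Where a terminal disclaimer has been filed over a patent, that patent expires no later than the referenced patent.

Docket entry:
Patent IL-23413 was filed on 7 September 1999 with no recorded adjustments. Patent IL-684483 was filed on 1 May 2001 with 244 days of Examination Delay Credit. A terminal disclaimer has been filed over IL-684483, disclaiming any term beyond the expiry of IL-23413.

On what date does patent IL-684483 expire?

Natural term of IL-684483:
  Base: filing + 23 years → 1 May 2024.
  Examination Delay Credit: +244 days → 31 December 2024.
Expiry of referenced patent IL-23413:
  Base: filing + 23 years → 7 September 2022.
Terminal disclaimer: IL-684483 expires on the earlier of 31 December 2024 and 7 September 2022.

September 7, 2022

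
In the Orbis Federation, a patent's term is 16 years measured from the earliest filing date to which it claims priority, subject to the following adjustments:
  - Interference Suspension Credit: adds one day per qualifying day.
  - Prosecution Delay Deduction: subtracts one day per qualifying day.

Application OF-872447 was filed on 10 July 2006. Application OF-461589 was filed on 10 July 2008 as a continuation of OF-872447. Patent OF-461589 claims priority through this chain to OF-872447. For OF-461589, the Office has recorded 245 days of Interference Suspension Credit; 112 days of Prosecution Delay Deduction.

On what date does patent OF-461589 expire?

2022-11-20

Earliest priority filing: 10 July 2006.
Base term: 10 July 2006 + 16 years → 10 July 2022.
Interference Suspension Credit: +245 days → 12 March 2023.
Prosecution Delay Deduction: −112 days → 20 November 2022.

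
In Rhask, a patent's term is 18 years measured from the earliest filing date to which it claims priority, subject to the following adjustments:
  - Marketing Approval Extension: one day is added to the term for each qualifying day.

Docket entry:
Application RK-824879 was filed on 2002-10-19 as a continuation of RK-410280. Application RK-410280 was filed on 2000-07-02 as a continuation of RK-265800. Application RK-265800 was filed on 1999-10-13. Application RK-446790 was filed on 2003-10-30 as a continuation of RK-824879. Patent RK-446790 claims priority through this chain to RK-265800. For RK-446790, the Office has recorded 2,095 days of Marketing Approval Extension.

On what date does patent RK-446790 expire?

Earliest priority filing: 13 October 1999.
Base term: 13 October 1999 + 18 years → 13 October 2017.
Marketing Approval Extension: +2095 days → 9 July 2023.

2023-07-09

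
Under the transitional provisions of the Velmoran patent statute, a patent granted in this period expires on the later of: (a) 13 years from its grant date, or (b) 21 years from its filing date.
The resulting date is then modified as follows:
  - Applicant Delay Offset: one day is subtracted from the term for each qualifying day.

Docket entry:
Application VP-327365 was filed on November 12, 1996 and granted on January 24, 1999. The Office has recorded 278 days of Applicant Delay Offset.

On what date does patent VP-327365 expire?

(a) grant + 13 years → 24 January 2012.
(b) filing + 21 years → 12 November 2017.
Later of the two: 12 November 2017.
Applicant Delay Offset: −278 days → 7 February 2017.

February 7, 2017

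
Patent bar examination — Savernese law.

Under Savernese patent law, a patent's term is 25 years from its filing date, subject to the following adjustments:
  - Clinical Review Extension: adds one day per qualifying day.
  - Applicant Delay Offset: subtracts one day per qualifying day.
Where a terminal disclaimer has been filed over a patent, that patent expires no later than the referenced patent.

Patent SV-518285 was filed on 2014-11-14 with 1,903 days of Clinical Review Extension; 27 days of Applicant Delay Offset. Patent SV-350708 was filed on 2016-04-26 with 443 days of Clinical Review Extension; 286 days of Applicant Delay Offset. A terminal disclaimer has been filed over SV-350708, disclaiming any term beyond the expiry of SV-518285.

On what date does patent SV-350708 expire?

September 30, 2041

Natural term of SV-350708:
  Base: filing + 25 years → 26 April 2041.
  Clinical Review Extension: +443 days → 13 July 2042.
  Applicant Delay Offset: −286 days → 30 September 2041.
Expiry of referenced patent SV-518285:
  Base: filing + 25 years → 14 November 2039.
  Clinical Review Extension: +1903 days → 29 January 2045.
  Applicant Delay Offset: −27 days → 2 January 2045.
Terminal disclaimer: SV-350708 expires on the earlier of 30 September 2041 and 2 January 2045.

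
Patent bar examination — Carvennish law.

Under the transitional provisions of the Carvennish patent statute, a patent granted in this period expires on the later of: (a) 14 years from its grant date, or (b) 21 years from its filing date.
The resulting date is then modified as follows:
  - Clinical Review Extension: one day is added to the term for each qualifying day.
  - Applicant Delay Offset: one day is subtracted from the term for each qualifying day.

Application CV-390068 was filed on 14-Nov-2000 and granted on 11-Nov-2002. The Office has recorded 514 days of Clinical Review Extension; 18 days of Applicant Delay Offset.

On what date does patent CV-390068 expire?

March 25, 2023

(a) grant + 14 years → 11 November 2016.
(b) filing + 21 years → 14 November 2021.
Later of the two: 14 November 2021.
Clinical Review Extension: +514 days → 12 April 2023.
Applicant Delay Offset: −18 days → 25 March 2023.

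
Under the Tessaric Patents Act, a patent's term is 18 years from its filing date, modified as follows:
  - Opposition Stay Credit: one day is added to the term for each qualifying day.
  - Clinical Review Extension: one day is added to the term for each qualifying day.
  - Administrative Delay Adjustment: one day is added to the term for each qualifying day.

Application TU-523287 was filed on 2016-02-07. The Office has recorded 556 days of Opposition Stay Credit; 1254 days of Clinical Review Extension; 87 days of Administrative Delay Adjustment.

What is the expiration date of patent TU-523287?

2039-04-19

Base term: filing date + 18 years → 7 February 2034.
Opposition Stay Credit: +556 days → 17 August 2035.
Clinical Review Extension: +1254 days → 22 January 2039.
Administrative Delay Adjustment: +87 days → 19 April 2039.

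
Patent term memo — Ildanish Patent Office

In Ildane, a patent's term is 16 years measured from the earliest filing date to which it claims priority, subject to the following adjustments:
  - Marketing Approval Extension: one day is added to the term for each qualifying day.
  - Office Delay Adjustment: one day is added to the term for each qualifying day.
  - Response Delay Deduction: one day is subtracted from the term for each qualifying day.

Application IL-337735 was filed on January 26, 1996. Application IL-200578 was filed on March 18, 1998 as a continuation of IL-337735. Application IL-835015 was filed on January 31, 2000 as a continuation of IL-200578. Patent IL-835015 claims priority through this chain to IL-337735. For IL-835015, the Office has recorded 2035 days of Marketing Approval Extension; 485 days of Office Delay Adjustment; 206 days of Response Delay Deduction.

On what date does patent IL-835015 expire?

2018-05-28

Earliest priority filing: 26 January 1996.
Base term: 26 January 1996 + 16 years → 26 January 2012.
Marketing Approval Extension: +2035 days → 22 August 2017.
Office Delay Adjustment: +485 days → 20 December 2018.
Response Delay Deduction: −206 days → 28 May 2018.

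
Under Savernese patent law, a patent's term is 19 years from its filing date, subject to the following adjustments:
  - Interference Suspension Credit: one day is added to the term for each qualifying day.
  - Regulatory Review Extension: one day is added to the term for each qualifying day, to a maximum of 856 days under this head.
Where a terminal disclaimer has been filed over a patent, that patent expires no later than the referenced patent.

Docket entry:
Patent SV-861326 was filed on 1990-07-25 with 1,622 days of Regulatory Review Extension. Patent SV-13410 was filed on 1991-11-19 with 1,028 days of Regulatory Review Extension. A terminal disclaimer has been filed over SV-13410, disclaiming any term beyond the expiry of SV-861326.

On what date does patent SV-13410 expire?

Natural term of SV-13410:
  Base: filing + 19 years → 19 November 2010.
  Regulatory Review Extension: 1028 days claimed exceeds the 856-day cap, so +856 days → 24 March 2013.
Expiry of referenced patent SV-861326:
  Base: filing + 19 years → 25 July 2009.
  Regulatory Review Extension: 1622 days claimed exceeds the 856-day cap, so +856 days → 28 November 2011.
Terminal disclaimer: SV-13410 expires on the earlier of 24 March 2013 and 28 November 2011.

November 28, 2011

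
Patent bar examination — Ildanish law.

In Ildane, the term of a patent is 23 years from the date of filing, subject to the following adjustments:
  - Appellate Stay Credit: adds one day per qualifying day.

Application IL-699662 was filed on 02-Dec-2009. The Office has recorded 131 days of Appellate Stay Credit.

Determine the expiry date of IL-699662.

April 12, 2033

Base term: filing date + 23 years → 2 December 2032.
Appellate Stay Credit: +131 days → 12 April 2033.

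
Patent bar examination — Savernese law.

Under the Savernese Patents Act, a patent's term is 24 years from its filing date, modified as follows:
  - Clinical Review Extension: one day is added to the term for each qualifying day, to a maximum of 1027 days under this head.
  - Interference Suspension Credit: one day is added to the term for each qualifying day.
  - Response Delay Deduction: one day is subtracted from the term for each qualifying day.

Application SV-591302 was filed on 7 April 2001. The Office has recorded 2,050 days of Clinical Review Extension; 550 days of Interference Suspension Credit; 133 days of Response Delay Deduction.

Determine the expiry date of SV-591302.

Base term: filing date + 24 years → 7 April 2025.
Clinical Review Extension: 2050 days claimed exceeds the 1027-day cap, so +1027 days → 29 January 2028.
Interference Suspension Credit: +550 days → 1 August 2029.
Response Delay Deduction: −133 days → 21 March 2029.

March 21, 2029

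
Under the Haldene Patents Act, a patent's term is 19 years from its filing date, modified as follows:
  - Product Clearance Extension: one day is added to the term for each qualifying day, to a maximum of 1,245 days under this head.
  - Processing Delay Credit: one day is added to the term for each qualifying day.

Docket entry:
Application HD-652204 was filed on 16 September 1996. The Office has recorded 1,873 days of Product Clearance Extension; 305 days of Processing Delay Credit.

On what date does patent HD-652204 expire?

Base term: filing date + 19 years → 16 September 2015.
Product Clearance Extension: 1873 days claimed exceeds the 1245-day cap, so +1245 days → 12 February 2019.
Processing Delay Credit: +305 days → 14 December 2019.

2019-12-14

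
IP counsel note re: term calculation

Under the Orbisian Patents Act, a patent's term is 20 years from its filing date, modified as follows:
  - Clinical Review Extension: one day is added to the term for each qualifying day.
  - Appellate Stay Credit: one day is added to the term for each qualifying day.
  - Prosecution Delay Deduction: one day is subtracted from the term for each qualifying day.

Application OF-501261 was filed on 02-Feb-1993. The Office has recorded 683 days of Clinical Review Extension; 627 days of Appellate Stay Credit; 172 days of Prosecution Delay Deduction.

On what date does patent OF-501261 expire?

March 16, 2016

Base term: filing date + 20 years → 2 February 2013.
Clinical Review Extension: +683 days → 17 December 2014.
Appellate Stay Credit: +627 days → 4 September 2016.
Prosecution Delay Deduction: −172 days → 16 March 2016.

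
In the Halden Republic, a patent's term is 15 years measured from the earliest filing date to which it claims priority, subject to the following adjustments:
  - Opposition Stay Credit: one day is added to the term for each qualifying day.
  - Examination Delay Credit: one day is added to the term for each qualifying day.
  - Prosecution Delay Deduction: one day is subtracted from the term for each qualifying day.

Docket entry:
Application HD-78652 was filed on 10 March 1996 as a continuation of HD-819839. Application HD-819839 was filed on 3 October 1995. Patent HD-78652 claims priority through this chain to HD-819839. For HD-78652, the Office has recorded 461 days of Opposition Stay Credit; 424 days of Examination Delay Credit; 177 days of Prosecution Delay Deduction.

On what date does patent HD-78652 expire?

September 10, 2012

Earliest priority filing: 3 October 1995.
Base term: 3 October 1995 + 15 years → 3 October 2010.
Opposition Stay Credit: +461 days → 7 January 2012.
Examination Delay Credit: +424 days → 6 March 2013.
Prosecution Delay Deduction: −177 days → 10 September 2012.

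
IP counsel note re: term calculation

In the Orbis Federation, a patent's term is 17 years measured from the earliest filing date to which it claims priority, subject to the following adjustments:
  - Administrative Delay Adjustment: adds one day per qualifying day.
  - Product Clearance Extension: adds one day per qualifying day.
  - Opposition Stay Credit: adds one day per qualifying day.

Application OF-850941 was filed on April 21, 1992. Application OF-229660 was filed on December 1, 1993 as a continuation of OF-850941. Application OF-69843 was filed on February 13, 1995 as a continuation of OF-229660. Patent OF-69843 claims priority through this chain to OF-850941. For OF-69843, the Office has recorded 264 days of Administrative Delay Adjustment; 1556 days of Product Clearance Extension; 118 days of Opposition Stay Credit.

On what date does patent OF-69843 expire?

Earliest priority filing: 21 April 1992.
Base term: 21 April 1992 + 17 years → 21 April 2009.
Administrative Delay Adjustment: +264 days → 10 January 2010.
Product Clearance Extension: +1556 days → 15 April 2014.
Opposition Stay Credit: +118 days → 11 August 2014.

August 11, 2014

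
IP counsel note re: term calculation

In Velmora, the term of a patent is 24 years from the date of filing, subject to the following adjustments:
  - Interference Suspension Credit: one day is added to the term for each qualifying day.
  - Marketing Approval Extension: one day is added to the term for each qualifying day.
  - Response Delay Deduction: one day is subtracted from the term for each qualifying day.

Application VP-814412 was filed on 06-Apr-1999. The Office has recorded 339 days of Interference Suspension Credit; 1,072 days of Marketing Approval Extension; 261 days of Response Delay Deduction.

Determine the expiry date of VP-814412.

Base term: filing date + 24 years → 6 April 2023.
Interference Suspension Credit: +339 days → 10 March 2024.
Marketing Approval Extension: +1072 days → 15 February 2027.
Response Delay Deduction: −261 days → 30 May 2026.

May 30, 2026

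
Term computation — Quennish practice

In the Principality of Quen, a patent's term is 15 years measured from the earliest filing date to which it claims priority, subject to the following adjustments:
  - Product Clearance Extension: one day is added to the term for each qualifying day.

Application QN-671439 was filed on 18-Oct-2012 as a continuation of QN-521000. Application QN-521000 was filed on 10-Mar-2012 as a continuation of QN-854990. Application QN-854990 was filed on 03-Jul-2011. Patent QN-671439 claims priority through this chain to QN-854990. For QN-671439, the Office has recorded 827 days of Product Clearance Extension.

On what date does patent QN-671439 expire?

2028-10-07

Earliest priority filing: 3 July 2011.
Base term: 3 July 2011 + 15 years → 3 July 2026.
Product Clearance Extension: +827 days → 7 October 2028.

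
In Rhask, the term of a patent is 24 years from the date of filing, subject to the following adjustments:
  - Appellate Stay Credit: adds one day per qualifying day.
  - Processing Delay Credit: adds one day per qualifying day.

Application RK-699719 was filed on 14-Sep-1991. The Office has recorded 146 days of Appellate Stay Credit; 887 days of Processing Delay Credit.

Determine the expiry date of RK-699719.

Base term: filing date + 24 years → 14 September 2015.
Appellate Stay Credit: +146 days → 7 February 2016.
Processing Delay Credit: +887 days → 13 July 2018.

2018-07-13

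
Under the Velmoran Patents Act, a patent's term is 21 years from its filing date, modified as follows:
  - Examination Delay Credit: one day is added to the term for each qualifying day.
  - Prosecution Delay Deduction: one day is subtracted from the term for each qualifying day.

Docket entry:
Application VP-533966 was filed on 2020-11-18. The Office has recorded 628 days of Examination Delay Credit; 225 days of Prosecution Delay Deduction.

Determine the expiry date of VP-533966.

Base term: filing date + 21 years → 18 November 2041.
Examination Delay Credit: +628 days → 8 August 2043.
Prosecution Delay Deduction: −225 days → 26 December 2042.

December 26, 2042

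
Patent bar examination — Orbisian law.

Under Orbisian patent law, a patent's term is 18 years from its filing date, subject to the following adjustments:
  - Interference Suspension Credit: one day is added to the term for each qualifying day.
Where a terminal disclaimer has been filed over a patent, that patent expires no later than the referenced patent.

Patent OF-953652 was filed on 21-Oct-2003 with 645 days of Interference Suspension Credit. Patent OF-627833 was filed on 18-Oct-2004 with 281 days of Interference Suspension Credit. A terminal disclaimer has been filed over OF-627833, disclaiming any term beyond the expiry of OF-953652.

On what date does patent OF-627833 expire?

July 26, 2023

Natural term of OF-627833:
  Base: filing + 18 years → 18 October 2022.
  Interference Suspension Credit: +281 days → 26 July 2023.
Expiry of referenced patent OF-953652:
  Base: filing + 18 years → 21 October 2021.
  Interference Suspension Credit: +645 days → 28 July 2023.
Terminal disclaimer: OF-627833 expires on the earlier of 26 July 2023 and 28 July 2023.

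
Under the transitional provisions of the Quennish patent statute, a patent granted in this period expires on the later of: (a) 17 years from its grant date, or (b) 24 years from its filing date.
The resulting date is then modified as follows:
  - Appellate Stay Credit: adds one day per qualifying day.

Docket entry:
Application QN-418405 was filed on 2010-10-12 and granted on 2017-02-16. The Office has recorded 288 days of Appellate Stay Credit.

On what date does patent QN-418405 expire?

2035-07-27

(a) grant + 17 years → 16 February 2034.
(b) filing + 24 years → 12 October 2034.
Later of the two: 12 October 2034.
Appellate Stay Credit: +288 days → 27 July 2035.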